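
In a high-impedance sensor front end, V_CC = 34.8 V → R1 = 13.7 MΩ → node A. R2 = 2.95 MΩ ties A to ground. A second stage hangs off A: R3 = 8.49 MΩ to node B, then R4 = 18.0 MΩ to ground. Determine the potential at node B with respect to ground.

Looking into the second stage from A: R3 + R4 = 26.49 MΩ appears in parallel with R2.
R2 ‖ (R3+R4) = 2.654 MΩ.
So V_A = 34.8 × 0.1623 = 5.648 V.
Then the unloaded second divider: V_B = V_A × R4/(R3+R4) = 5.648 × 0.6795 = 3.838 V.

V_B ≈ 3.84 V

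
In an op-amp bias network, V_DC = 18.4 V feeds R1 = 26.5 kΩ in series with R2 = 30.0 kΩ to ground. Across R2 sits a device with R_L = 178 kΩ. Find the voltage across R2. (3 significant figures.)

R2 ‖ R_L = (30.0 × 178)/(30.0 + 178) = 25.67 kΩ.
Then V_out = V_DC · R2'/(R1 + R2') = 18.4 × 25.67/52.17 = 9.054 V.
(Unloaded it would be 9.77 V; the load pulls it down.)

V_out ≈ 9.05 V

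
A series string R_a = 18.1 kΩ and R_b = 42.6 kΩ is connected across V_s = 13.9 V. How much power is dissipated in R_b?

P ≈ 2.23 mW

The common current is I = 13.9/60.70 = 0.2290 mA.
P(R_b) = I²·R_b = (0.2290)² × 42.6 = 2.234 mW.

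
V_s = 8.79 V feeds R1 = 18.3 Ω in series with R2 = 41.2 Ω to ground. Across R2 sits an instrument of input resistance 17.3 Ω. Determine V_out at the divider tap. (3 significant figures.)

R2 ‖ R_L = (41.2 × 17.3)/(41.2 + 17.3) = 12.18 Ω.
Voltage divider with the loaded lower leg: V_out = 8.79 × 12.18/(18.3 + 12.18) = 8.79 × 0.3997 = 3.513 V.

V_out ≈ 3.51 V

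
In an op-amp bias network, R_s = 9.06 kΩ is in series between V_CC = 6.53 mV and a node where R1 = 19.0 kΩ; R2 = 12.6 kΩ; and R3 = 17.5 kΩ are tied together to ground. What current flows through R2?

I ≈ 0.191 µA

Parallel bank: R_p = 1/(1/19.0 + 1/12.6 + 1/17.5) = 5.287 kΩ.
Node voltage V_A = V_CC · R_p/(R_s + R_p) = 6.53 × 0.3685 = 2.406 mV.
Branch current I = V_A/R2 = 2.406/12.6 = 0.1910 µA.
(Equivalently: I_total = 0.4551 µA, then current-divider fraction G_k/ΣG = 0.4196.)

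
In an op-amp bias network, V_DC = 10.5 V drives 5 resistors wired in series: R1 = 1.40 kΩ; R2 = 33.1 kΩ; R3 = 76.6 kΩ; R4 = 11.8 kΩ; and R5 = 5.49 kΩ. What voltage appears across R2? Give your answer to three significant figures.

ΣR = 1.40 + 33.1 + 76.6 + 11.8 + 5.49 = 128.4 kΩ.
V = V_DC · R/ΣR = 10.5 × 0.2578 = 2.707 V.

V ≈ 2.71 V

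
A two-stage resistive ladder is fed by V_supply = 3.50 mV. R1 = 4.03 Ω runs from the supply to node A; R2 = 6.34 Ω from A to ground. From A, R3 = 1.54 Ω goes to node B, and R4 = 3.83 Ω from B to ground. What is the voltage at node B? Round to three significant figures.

V_B ≈ 1.05 mV

The second stage (R3 + R4 = 5.370 Ω) loads node A in parallel with R2.
Effective lower resistance at A: R2 ‖ 5.370 = 2.907 Ω.
So V_A = 3.50 × 0.4191 = 1.467 mV.
Then the unloaded second divider: V_B = V_A × R4/(R3+R4) = 1.467 × 0.7132 = 1.046 mV.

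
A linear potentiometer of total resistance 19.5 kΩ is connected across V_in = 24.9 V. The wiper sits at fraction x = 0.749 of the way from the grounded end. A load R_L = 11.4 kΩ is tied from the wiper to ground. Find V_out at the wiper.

V_out ≈ 14.1 V

Lower segment x·R_p = 14.61 kΩ; upper segment (1−x)·R_p = 4.894 kΩ.
R_L loads the lower segment: effective lower R = 6.403 kΩ.
Then V_out = V_in · 6.403/(4.894 + 6.403) = 14.11 V.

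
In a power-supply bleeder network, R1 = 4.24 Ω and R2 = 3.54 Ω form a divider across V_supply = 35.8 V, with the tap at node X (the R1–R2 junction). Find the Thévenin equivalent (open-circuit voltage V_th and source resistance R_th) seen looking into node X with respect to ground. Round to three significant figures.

V_th ≈ 16.3 V, R_th ≈ 1.93 Ω

With X open, the divider is unloaded: V_th = 35.8 × 3.54/7.780 = 16.29 V.
With V_supply suppressed (replaced by a short), R_th = R1 ‖ R2 = (4.240 × 3.54)/(4.240 + 3.54) = 1.929 Ω.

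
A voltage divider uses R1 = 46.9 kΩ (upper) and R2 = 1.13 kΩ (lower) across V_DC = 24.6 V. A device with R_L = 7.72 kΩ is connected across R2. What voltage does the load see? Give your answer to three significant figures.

V_out ≈ 0.506 V

First combine the lower leg with the load: R2 ‖ R_L = 0.9857 kΩ.
Voltage divider with the loaded lower leg: V_out = 24.6 × 0.9857/(46.9 + 0.9857) = 24.6 × 0.02058 = 0.5064 V.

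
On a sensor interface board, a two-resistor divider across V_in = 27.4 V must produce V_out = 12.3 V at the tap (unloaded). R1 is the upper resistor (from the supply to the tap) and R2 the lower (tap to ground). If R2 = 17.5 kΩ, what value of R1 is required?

R1 ≈ 21.5 kΩ

The divider ratio is R2/(R1+R2) = 12.3/27.4 = 0.4489.
So R1 = R2 · (V_in/V_out − 1) = 17.5 × (27.4/12.3 − 1) = 17.5 × 1.228 = 21.48 kΩ.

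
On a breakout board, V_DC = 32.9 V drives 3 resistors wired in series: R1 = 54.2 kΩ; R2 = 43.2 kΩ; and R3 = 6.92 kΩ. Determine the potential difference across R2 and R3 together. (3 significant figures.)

V ≈ 15.8 V

ΣR = 54.2 + 43.2 + 6.92 = 104.3 kΩ.
R_{R2..R3} = 43.2 + 6.92 = 50.12 kΩ.
By the voltage-divider rule, V = 32.9 × 50.12/104.3 = 15.81 V.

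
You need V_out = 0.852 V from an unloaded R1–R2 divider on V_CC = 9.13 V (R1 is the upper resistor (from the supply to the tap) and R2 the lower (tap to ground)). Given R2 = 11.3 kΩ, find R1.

The divider ratio is R2/(R1+R2) = 0.852/9.13 = 0.09332.
R1 = R2·(1/k − 1) = 11.3 × 9.716 = 109.8 kΩ.

R1 ≈ 110 kΩ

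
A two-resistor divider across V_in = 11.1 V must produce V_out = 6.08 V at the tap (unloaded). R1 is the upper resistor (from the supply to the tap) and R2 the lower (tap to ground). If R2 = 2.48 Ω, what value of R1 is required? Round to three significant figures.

The divider ratio is R2/(R1+R2) = 6.08/11.1 = 0.5477.
Rearranging, R1 = R2·(1−k)/k = 2.48 × 0.8257 = 2.048 Ω.

R1 ≈ 2.05 Ω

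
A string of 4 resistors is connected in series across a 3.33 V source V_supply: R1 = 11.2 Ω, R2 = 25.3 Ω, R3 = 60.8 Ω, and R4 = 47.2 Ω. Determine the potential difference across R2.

V ≈ 0.583 V

Total series resistance ΣR = 11.2 + 25.3 + 60.8 + 47.2 = 144.5 Ω.
By the voltage-divider rule, V = 3.33 × 25.30/144.5 = 0.5830 V.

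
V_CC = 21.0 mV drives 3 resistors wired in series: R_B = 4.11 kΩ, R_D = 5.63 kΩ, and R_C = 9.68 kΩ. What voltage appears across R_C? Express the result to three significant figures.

V ≈ 10.5 mV

Total series resistance ΣR = 4.11 + 5.63 + 9.68 = 19.42 kΩ.
V = V_CC · R/ΣR = 21.0 × 0.4985 = 10.47 mV.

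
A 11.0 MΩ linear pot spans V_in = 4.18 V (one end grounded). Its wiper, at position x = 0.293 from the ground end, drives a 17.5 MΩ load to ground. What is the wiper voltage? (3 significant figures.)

V_out ≈ 1.08 V

Split the track: R_lower = x·R_p = 3.223 MΩ, R_upper = (1−x)·R_p = 7.777 MΩ.
R_L loads the lower segment: effective lower R = 2.722 MΩ.
Then V_out = V_in · 2.722/(7.777 + 2.722) = 1.084 V.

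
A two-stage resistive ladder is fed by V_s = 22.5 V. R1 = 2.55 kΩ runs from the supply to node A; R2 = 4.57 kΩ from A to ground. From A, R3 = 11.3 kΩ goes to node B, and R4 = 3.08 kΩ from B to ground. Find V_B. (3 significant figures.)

V_B ≈ 2.78 V

Looking into the second stage from A: R3 + R4 = 14.38 kΩ appears in parallel with R2.
R2 ‖ (R3+R4) = 3.468 kΩ.
V_A = 22.5 × 3.468/(2.55 + 3.468) = 12.97 V.
V_B = V_A × 0.2142 = 2.777 V.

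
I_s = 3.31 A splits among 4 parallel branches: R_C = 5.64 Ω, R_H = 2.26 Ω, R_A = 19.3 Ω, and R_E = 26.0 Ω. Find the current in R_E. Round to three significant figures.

Conductances: ΣG = 1/5.64 + 1/2.26 + 1/19.3 + 1/26.0 = 0.7101 (1/Ω).
Current divider: I(R_E) = I_s · G_k/ΣG = 3.31 × (0.03846/0.7101) = 3.31 × 0.05417 = 0.1793 A.

I ≈ 0.179 A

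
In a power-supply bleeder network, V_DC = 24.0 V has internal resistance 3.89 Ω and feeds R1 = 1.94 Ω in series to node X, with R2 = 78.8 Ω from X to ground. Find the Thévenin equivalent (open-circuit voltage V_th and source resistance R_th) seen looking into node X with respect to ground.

V_th ≈ 22.3 V, R_th ≈ 5.43 Ω

R1' = 3.89 + 1.94 = 5.830 Ω (source resistance + R1).
V_th is the unloaded tap voltage: V_DC · R2/(R1'+R2) = 24.0 × 0.9311 = 22.35 V.
Zeroing V_DC shorts the top of R1' to ground, so R_th = R1' ‖ R2 = 5.428 Ω.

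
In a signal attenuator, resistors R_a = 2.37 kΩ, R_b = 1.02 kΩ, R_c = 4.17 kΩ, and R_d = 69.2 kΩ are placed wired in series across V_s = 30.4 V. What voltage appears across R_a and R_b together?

Total series resistance ΣR = 2.37 + 1.02 + 4.17 + 69.2 = 76.76 kΩ.
R_{R_a..R_b} = 2.37 + 1.02 = 3.390 kΩ.
By the voltage-divider rule, V = 30.4 × 3.390/76.76 = 1.343 V.

V ≈ 1.34 V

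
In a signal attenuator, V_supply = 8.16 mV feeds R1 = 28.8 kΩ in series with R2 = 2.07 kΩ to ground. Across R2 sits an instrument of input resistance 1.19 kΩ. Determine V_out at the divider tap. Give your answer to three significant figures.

V_out ≈ 0.209 mV

First combine the lower leg with the load: R2 ‖ R_L = 0.7556 kΩ.
Then V_out = V_supply · R2'/(R1 + R2') = 8.16 × 0.7556/29.56 = 0.2086 mV.
(Unloaded it would be 0.547 mV; the load pulls it down.)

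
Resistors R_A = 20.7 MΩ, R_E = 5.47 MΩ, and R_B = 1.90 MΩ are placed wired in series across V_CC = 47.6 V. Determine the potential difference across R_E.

ΣR = 20.7 + 5.47 + 1.90 = 28.07 MΩ.
Voltage divider: V = V_CC · (5.470 / 28.07) = 47.6 × 0.1949 = 9.276 V.

V ≈ 9.28 V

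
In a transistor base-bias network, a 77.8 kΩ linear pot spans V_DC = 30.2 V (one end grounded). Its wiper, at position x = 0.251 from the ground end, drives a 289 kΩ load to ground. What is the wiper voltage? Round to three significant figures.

V_out ≈ 7.22 V

Lower segment x·R_p = 19.53 kΩ; upper segment (1−x)·R_p = 58.27 kΩ.
R_L loads the lower segment: effective lower R = 18.29 kΩ.
V_out = 30.2 × 18.29/(58.27 + 18.29) = 7.215 V.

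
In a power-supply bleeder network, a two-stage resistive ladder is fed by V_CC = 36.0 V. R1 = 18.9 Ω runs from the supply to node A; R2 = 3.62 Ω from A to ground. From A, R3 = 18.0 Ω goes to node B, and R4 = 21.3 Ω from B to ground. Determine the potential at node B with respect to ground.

V_B ≈ 2.91 V

Looking into the second stage from A: R3 + R4 = 39.30 Ω appears in parallel with R2.
R2 ‖ (R3+R4) = 3.315 Ω.
V_A = 36.0 × 3.315/(18.9 + 3.315) = 5.372 V.
Then the unloaded second divider: V_B = V_A × R4/(R3+R4) = 5.372 × 0.5420 = 2.911 V.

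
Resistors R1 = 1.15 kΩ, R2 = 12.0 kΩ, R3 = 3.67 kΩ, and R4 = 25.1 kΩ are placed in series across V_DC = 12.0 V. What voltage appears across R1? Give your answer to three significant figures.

Series total: ΣR = 1.15 + 12.0 + 3.67 + 25.1 = 41.92 kΩ.
V = V_DC · R/ΣR = 12.0 × 0.02743 = 0.3292 V.

V ≈ 0.329 V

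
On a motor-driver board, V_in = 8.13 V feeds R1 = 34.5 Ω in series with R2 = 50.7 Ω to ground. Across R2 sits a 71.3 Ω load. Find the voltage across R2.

V_out ≈ 3.76 V

R2 ‖ R_L = (50.7 × 71.3)/(50.7 + 71.3) = 29.63 Ω.
Now apply the divider: V_out = 8.13 × 0.4620 = 3.756 V.
(Unloaded it would be 4.84 V; the load pulls it down.)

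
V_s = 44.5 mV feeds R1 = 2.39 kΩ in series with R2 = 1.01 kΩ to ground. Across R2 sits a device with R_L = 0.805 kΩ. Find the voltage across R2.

V_out ≈ 7.02 mV

First combine the lower leg with the load: R2 ‖ R_L = 0.4480 kΩ.
Then V_out = V_s · R2'/(R1 + R2') = 44.5 × 0.4480/2.838 = 7.024 mV.
(Unloaded it would be 13.2 mV; the load pulls it down.)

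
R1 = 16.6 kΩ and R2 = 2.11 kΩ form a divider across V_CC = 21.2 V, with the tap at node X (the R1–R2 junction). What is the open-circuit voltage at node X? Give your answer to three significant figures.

V_th ≈ 2.39 V

Open-circuit (no load on X): V_th = V_CC · R2/(R1 + R2) = 21.2 × 2.11/(16.60 + 2.11) = 2.391 V.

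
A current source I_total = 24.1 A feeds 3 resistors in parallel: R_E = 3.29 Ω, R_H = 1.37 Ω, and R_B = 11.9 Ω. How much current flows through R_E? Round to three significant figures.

I ≈ 6.55 A

Total conductance ΣG = 1/3.29 + 1/1.37 + 1/11.9 = 1.118 (units of 1/Ω).
By the current-divider rule, I = I_total · G_k/ΣG = 24.1 × 0.2719 = 6.553 A.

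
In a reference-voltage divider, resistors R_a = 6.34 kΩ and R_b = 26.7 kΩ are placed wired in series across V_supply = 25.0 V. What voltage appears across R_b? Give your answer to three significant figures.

V ≈ 20.2 V

Total series resistance ΣR = 6.34 + 26.7 = 33.04 kΩ.
Voltage divider: V = V_supply · (26.70 / 33.04) = 25.0 × 0.8081 = 20.20 V.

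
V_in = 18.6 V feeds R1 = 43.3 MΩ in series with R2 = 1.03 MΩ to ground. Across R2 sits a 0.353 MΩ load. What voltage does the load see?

V_out ≈ 0.112 V

First combine the lower leg with the load: R2 ‖ R_L = 0.2629 MΩ.
Then V_out = V_in · R2'/(R1 + R2') = 18.6 × 0.2629/43.56 = 0.1122 V.
(Unloaded it would be 0.432 V; the load pulls it down.)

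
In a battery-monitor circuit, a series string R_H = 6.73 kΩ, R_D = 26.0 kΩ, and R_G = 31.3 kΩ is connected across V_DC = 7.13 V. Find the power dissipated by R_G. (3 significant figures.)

P ≈ 0.388 mW

ΣR = 64.03 kΩ → I = 7.13/64.03 = 0.1114 mA.
V(R_G) = I·R = 3.485 V; P = V·I = 3.485 × 0.1114 = 0.3881 mW.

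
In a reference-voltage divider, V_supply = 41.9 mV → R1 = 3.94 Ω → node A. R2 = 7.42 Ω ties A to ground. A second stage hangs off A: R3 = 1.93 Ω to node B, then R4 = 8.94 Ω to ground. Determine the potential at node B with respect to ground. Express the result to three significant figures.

V_B ≈ 18.2 mV

Looking into the second stage from A: R3 + R4 = 10.87 Ω appears in parallel with R2.
Effective lower resistance at A: R2 ‖ 10.87 = 4.410 Ω.
So V_A = 41.9 × 0.5281 = 22.13 mV.
Then the unloaded second divider: V_B = V_A × R4/(R3+R4) = 22.13 × 0.8224 = 18.20 mV.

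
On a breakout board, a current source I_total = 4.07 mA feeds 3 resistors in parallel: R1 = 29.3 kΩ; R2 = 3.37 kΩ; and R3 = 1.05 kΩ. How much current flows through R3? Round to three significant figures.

I ≈ 3.02 mA

Conductances: ΣG = 1/29.3 + 1/3.37 + 1/1.05 = 1.283 (1/kΩ).
Current divider: I(R3) = I_total · G_k/ΣG = 4.07 × (0.9524/1.283) = 4.07 × 0.7422 = 3.021 mA.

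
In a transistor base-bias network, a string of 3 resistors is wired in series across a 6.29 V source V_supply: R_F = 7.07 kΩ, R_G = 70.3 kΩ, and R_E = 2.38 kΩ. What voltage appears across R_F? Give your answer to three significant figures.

ΣR = 7.07 + 70.3 + 2.38 = 79.75 kΩ.
By the voltage-divider rule, V = 6.29 × 7.070/79.75 = 0.5576 V.

V ≈ 0.558 V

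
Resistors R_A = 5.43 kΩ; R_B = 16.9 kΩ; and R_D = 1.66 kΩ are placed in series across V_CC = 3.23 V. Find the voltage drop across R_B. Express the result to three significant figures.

Total series resistance ΣR = 5.43 + 16.9 + 1.66 = 23.99 kΩ.
By the voltage-divider rule, V = 3.23 × 16.90/23.99 = 2.275 V.

V ≈ 2.28 V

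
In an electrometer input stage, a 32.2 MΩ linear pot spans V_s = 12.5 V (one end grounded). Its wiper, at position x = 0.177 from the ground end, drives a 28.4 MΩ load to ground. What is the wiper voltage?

The pot divides into 26.50 MΩ above the wiper and 5.699 MΩ below.
(x·R_p) ‖ R_L = 4.747 MΩ.
Then V_out = V_s · 4.747/(26.50 + 4.747) = 1.899 V.

V_out ≈ 1.90 V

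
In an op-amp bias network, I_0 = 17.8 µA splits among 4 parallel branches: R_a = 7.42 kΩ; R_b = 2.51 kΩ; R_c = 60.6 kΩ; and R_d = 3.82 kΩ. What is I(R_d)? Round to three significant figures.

Conductances: ΣG = 1/7.42 + 1/2.51 + 1/60.6 + 1/3.82 = 0.8115 (1/kΩ).
By the current-divider rule, I = I_0 · G_k/ΣG = 17.8 × 0.3226 = 5.742 µA.

I ≈ 5.74 µA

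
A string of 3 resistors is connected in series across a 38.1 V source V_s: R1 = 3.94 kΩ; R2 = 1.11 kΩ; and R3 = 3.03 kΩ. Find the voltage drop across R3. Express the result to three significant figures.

V ≈ 14.3 V

ΣR = 3.94 + 1.11 + 3.03 = 8.080 kΩ.
V = V_s · R/ΣR = 38.1 × 0.3750 = 14.29 V.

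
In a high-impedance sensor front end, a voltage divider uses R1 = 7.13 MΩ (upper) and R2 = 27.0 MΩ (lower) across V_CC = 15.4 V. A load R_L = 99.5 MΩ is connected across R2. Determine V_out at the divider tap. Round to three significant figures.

V_out ≈ 11.5 V

The load sits in parallel with R2, giving an effective lower resistance R2' = R2·R_L/(R2+R_L) = 21.24 MΩ.
Then V_out = V_CC · R2'/(R1 + R2') = 15.4 × 21.24/28.37 = 11.53 V.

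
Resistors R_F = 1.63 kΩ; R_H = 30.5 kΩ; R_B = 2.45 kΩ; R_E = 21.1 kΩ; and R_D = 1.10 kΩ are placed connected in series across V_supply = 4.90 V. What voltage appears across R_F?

V ≈ 0.141 V

ΣR = 1.63 + 30.5 + 2.45 + 21.1 + 1.10 = 56.78 kΩ.
Voltage divider: V = V_supply · (1.630 / 56.78) = 4.90 × 0.02871 = 0.1407 V.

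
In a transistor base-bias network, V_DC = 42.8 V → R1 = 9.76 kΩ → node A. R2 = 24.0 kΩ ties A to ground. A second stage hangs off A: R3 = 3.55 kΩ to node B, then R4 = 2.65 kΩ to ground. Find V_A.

Node A sees R2 in parallel with the series input of stage 2, R3 + R4 = 6.200 kΩ.
R2 ‖ (R3+R4) = 4.927 kΩ.
V_A = 42.8 × 4.927/(9.76 + 4.927) = 14.36 V.

V_A ≈ 14.4 V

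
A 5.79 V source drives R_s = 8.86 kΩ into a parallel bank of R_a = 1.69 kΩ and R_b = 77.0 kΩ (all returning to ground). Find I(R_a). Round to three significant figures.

I ≈ 0.539 mA

Combine the parallel branches: R_p = (1/1.69 + 1/77.0)⁻¹ = 1.654 kΩ.
V_A by voltage divider: V_A = 5.79 × 1.654/(8.86 + 1.654) = 0.9107 V.
I(R_a) = V_A / R_a = 0.9107/1.69 = 0.5389 mA.
(Check via current divider: I_total = 0.5507 mA; share G_k/ΣG = 0.9785 → same result.)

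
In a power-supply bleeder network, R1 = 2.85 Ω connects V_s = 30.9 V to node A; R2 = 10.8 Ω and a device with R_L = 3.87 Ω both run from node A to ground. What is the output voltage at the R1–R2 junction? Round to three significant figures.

The load sits in parallel with R2, giving an effective lower resistance R2' = R2·R_L/(R2+R_L) = 2.849 Ω.
Then V_out = V_s · R2'/(R1 + R2') = 30.9 × 2.849/5.699 = 15.45 V.
(Unloaded it would be 24.4 V; the load pulls it down.)

V_out ≈ 15.4 V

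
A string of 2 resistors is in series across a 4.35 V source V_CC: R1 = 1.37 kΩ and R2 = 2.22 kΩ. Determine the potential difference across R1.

Series total: ΣR = 1.37 + 2.22 = 3.590 kΩ.
V = V_CC · R/ΣR = 4.35 × 0.3816 = 1.660 V.

V ≈ 1.66 V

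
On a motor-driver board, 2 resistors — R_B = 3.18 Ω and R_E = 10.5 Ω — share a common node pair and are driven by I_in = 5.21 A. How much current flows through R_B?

With just two branches, the current splits inversely with resistance.
So I = 5.21 × 10.5/13.68 = 3.999 A.

I ≈ 4.00 A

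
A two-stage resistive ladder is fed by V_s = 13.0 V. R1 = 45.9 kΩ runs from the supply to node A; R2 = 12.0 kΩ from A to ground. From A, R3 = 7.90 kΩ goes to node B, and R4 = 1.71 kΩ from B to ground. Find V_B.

Node A sees R2 in parallel with the series input of stage 2, R3 + R4 = 9.610 kΩ.
R2 ‖ (R3+R4) = 5.336 kΩ.
So V_A = 13.0 × 0.1042 = 1.354 V.
Then the unloaded second divider: V_B = V_A × R4/(R3+R4) = 1.354 × 0.1779 = 0.2409 V.

V_B ≈ 0.241 V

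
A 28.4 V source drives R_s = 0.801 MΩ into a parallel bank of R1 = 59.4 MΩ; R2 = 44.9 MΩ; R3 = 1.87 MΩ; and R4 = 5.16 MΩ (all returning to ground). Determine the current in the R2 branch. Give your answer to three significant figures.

Combine the parallel branches: R_p = (1/59.4 + 1/44.9 + 1/1.87 + 1/5.16)⁻¹ = 1.303 MΩ.
V_A = 28.4 × 1.303/2.104 = 17.59 V.
I(R2) = V_A / R2 = 17.59/44.9 = 0.3917 µA.
(Equivalently: I_total = 13.50 µA, then current-divider fraction G_k/ΣG = 0.02901.)

I ≈ 0.392 µA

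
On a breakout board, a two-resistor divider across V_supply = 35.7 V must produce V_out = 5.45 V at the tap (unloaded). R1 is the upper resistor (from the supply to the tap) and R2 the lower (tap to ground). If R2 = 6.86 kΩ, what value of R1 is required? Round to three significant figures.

V_out/V_supply = R2/(R1+R2) = 0.1527.
R1 = R2·(1/k − 1) = 6.86 × 5.550 = 38.08 kΩ.

R1 ≈ 38.1 kΩ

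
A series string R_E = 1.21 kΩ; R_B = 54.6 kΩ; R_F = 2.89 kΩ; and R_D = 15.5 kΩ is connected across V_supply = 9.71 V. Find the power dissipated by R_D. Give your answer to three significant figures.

Series current I = V_supply/ΣR = 9.71/74.20 = 0.1309 mA.
P = I²R = 0.01713 × 15.5 = 0.2654 mW.

P ≈ 0.265 mW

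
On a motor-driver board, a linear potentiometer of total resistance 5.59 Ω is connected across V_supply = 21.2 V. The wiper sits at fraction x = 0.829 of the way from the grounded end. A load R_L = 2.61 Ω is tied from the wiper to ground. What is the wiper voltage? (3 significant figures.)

The pot divides into 0.9559 Ω above the wiper and 4.634 Ω below.
R_L loads the lower segment: effective lower R = 1.670 Ω.
Then V_out = V_supply · 1.670/(0.9559 + 1.670) = 13.48 V.

V_out ≈ 13.5 V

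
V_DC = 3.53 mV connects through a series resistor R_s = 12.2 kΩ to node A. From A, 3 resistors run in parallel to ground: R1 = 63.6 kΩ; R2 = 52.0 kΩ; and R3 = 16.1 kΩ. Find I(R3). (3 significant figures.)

Combine the parallel branches: R_p = (1/63.6 + 1/52.0 + 1/16.1)⁻¹ = 10.30 kΩ.
Node voltage V_A = V_DC · R_p/(R_s + R_p) = 3.53 × 0.4578 = 1.616 mV.
I(R3) = V_A / R3 = 1.616/16.1 = 0.1004 µA.
(Check via current divider: I_total = 0.1569 µA; share G_k/ΣG = 0.6399 → same result.)

I ≈ 0.100 µA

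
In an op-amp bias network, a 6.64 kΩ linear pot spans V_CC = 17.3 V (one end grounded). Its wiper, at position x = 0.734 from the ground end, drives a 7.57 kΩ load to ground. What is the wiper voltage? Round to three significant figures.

Lower segment x·R_p = 4.874 kΩ; upper segment (1−x)·R_p = 1.766 kΩ.
(x·R_p) ‖ R_L = 2.965 kΩ.
Loaded-divider output: V_out = 17.3 × 0.6267 = 10.84 V.

V_out ≈ 10.8 V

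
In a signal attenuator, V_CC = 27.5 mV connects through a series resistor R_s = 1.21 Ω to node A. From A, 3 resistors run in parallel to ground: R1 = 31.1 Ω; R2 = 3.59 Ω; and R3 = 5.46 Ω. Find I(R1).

Combine the parallel branches: R_p = (1/31.1 + 1/3.59 + 1/5.46)⁻¹ = 2.025 Ω.
V_A = 27.5 × 2.025/3.235 = 17.21 mV.
Branch current I = V_A/R1 = 17.21/31.1 = 0.5535 mA.

I ≈ 0.553 mA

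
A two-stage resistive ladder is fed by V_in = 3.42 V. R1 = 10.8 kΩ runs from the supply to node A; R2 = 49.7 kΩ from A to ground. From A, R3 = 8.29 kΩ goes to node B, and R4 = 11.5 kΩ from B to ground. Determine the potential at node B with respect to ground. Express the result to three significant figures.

V_B ≈ 1.13 V

Node A sees R2 in parallel with the series input of stage 2, R3 + R4 = 19.79 kΩ.
R2 ‖ (R3+R4) = 14.15 kΩ.
V_A = 3.42 × 14.15/(10.8 + 14.15) = 1.940 V.
Stage 2 is unloaded, so V_B = V_A · R4/(R3+R4) = 1.940 × 11.5/19.79 = 1.127 V.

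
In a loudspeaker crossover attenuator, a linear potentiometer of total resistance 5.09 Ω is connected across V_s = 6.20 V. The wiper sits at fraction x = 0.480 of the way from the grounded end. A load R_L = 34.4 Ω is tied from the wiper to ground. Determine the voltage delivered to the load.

V_out ≈ 2.87 V

Lower segment x·R_p = 2.443 Ω; upper segment (1−x)·R_p = 2.647 Ω.
R_L loads the lower segment: effective lower R = 2.281 Ω.
Then V_out = V_s · 2.281/(2.647 + 2.281) = 2.870 V.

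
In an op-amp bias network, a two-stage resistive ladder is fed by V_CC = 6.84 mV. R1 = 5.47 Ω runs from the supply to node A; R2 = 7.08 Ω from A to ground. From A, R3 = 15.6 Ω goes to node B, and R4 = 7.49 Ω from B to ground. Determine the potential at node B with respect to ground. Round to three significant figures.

V_B ≈ 1.10 mV

Looking into the second stage from A: R3 + R4 = 23.09 Ω appears in parallel with R2.
Effective lower resistance at A: R2 ‖ 23.09 = 5.419 Ω.
So V_A = 6.84 × 0.4976 = 3.404 mV.
Stage 2 is unloaded, so V_B = V_A · R4/(R3+R4) = 3.404 × 7.49/23.09 = 1.104 mV.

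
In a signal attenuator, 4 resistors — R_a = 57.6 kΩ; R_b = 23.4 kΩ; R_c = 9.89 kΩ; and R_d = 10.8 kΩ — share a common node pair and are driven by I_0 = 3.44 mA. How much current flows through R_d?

I ≈ 1.25 mA

Conductances: ΣG = 1/57.6 + 1/23.4 + 1/9.89 + 1/10.8 = 0.2538 (1/kΩ).
R_d takes the fraction G_k/ΣG = 0.09259/0.2538 = 0.3648, so I = 3.44 × 0.3648 = 1.255 mA.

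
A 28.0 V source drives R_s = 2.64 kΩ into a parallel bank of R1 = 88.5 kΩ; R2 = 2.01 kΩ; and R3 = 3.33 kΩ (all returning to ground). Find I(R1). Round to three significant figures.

I ≈ 0.101 mA

Equivalent of the parallel group: R_p = 1.236 kΩ.
V_A by voltage divider: V_A = 28.0 × 1.236/(2.64 + 1.236) = 8.928 V.
I(R1) = V_A / R1 = 8.928/88.5 = 0.1009 mA.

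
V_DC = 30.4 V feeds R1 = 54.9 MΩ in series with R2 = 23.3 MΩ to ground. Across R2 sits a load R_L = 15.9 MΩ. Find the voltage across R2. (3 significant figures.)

First combine the lower leg with the load: R2 ‖ R_L = 9.451 MΩ.
Now apply the divider: V_out = 30.4 × 0.1469 = 4.465 V.
(Unloaded it would be 9.06 V; the load pulls it down.)

V_out ≈ 4.46 V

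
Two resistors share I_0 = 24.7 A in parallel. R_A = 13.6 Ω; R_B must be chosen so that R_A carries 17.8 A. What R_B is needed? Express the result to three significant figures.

R_B ≈ 35.1 Ω

In a two-way split, I_A/I_0 = R_B/(R_A + R_B).
17.8/24.7 = R_B/(R_A + R_B) → R_B = R_A · (0.7206)/(1 − 0.7206) = 13.6 × 2.580 = 35.08 Ω.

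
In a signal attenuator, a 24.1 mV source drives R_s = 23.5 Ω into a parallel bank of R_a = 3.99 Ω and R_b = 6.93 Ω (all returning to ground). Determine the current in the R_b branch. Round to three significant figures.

I ≈ 0.338 mA

Combine the parallel branches: R_p = (1/3.99 + 1/6.93)⁻¹ = 2.532 Ω.
V_A by voltage divider: V_A = 24.1 × 2.532/(23.5 + 2.532) = 2.344 mV.
I(R_b) = V_A / R_b = 2.344/6.93 = 0.3383 mA.
(Check via current divider: I_total = 0.9258 mA; share G_k/ΣG = 0.3654 → same result.)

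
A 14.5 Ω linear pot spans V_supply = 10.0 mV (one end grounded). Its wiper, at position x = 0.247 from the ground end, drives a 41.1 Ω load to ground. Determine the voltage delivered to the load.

V_out ≈ 2.32 mV

Lower segment x·R_p = 3.582 Ω; upper segment (1−x)·R_p = 10.92 Ω.
R_L loads the lower segment: effective lower R = 3.294 Ω.
Loaded-divider output: V_out = 10.0 × 0.2318 = 2.318 mV.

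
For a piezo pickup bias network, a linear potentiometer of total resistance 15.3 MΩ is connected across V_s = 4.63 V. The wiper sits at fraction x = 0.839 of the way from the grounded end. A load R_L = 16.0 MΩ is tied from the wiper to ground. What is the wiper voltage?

V_out ≈ 3.44 V

Lower segment x·R_p = 12.84 MΩ; upper segment (1−x)·R_p = 2.463 MΩ.
R_L loads the lower segment: effective lower R = 7.122 MΩ.
Loaded-divider output: V_out = 4.63 × 0.7430 = 3.440 V.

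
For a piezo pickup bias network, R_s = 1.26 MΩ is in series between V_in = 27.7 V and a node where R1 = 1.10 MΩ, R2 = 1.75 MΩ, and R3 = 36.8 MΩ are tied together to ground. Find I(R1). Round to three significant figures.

Combine the parallel branches: R_p = (1/1.10 + 1/1.75 + 1/36.8)⁻¹ = 0.6633 MΩ.
Node voltage V_A = V_in · R_p/(R_s + R_p) = 27.7 × 0.3449 = 9.553 V.
Branch current I = V_A/R1 = 9.553/1.10 = 8.684 µA.
(Check via current divider: I_total = 14.40 µA; share G_k/ΣG = 0.6030 → same result.)

I ≈ 8.68 µA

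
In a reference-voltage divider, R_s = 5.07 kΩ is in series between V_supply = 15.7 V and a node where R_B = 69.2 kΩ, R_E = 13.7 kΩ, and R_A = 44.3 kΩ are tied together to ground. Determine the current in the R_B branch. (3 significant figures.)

I ≈ 0.146 mA

Parallel bank: R_p = 1/(1/69.2 + 1/13.7 + 1/44.3) = 9.090 kΩ.
V_A = 15.7 × 9.090/14.16 = 10.08 V.
Branch current I = V_A/R_B = 10.08/69.2 = 0.1456 mA.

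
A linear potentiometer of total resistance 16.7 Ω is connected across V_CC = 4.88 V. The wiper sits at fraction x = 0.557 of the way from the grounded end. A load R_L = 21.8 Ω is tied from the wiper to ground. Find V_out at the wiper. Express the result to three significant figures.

V_out ≈ 2.29 V

Split the track: R_lower = x·R_p = 9.302 Ω, R_upper = (1−x)·R_p = 7.398 Ω.
(x·R_p) ‖ R_L = 6.520 Ω.
V_out = 4.88 × 6.520/(7.398 + 6.520) = 2.286 V.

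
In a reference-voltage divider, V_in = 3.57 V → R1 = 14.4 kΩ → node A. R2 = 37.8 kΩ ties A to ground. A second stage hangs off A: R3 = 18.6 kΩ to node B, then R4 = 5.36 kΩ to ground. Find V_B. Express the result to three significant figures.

The second stage (R3 + R4 = 23.96 kΩ) loads node A in parallel with R2.
Effective lower resistance at A: R2 ‖ 23.96 = 14.66 kΩ.
V_A = 3.57 × 14.66/(14.4 + 14.66) = 1.801 V.
Then the unloaded second divider: V_B = V_A × R4/(R3+R4) = 1.801 × 0.2237 = 0.4030 V.

V_B ≈ 0.403 V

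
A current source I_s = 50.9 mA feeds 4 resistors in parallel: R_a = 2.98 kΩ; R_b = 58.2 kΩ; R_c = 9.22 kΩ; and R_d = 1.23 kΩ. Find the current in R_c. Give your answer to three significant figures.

ΣG = 1/2.98 + 1/58.2 + 1/9.22 + 1/1.23 = 1.274.
By the current-divider rule, I = I_s · G_k/ΣG = 50.9 × 0.08512 = 4.333 mA.

I ≈ 4.33 mA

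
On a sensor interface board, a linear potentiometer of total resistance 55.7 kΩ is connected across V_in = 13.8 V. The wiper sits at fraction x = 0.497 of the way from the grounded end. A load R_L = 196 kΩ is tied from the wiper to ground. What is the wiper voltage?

Lower segment x·R_p = 27.68 kΩ; upper segment (1−x)·R_p = 28.02 kΩ.
(x·R_p) ‖ R_L = 24.26 kΩ.
V_out = 13.8 × 24.26/(28.02 + 24.26) = 6.404 V.
(Unloaded: V_out = x·V_in = 6.86 V.)

V_out ≈ 6.40 V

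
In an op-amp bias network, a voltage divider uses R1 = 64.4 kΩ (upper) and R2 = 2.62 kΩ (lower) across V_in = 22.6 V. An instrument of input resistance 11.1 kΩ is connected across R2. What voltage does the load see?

V_out ≈ 0.720 V

The load sits in parallel with R2, giving an effective lower resistance R2' = R2·R_L/(R2+R_L) = 2.120 kΩ.
Now apply the divider: V_out = 22.6 × 0.03187 = 0.7202 V.
(Unloaded it would be 0.883 V; the load pulls it down.)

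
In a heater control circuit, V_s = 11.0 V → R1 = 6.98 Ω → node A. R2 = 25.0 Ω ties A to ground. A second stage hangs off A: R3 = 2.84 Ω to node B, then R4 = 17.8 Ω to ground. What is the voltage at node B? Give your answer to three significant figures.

The second stage (R3 + R4 = 20.64 Ω) loads node A in parallel with R2.
Effective lower resistance at A: R2 ‖ 20.64 = 11.31 Ω.
V_A = 11.0 × 11.31/(6.98 + 11.31) = 6.801 V.
Then the unloaded second divider: V_B = V_A × R4/(R3+R4) = 6.801 × 0.8624 = 5.865 V.

V_B ≈ 5.87 V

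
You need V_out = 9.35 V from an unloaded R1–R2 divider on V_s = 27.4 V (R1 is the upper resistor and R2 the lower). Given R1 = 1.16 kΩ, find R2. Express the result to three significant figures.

The divider ratio is R2/(R1+R2) = 9.35/27.4 = 0.3412.
R2 = R1 · 0.3412/(1 − 0.3412) = 0.6009 kΩ.

R2 ≈ 0.601 kΩ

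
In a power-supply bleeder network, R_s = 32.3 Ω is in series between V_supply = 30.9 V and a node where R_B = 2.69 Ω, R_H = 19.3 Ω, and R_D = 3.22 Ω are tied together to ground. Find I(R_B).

I ≈ 0.465 A

Equivalent of the parallel group: R_p = 1.362 Ω.
V_A by voltage divider: V_A = 30.9 × 1.362/(32.3 + 1.362) = 1.250 V.
Branch current I = V_A/R_B = 1.250/2.69 = 0.4648 A.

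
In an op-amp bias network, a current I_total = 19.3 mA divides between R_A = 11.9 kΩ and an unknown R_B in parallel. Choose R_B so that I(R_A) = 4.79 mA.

R_B ≈ 3.93 kΩ

Two-branch current divider: I_A = I_total · R_B/(R_A + R_B).
4.79/19.3 = R_B/(R_A + R_B) → R_B = R_A · (0.2482)/(1 − 0.2482) = 11.9 × 0.3301 = 3.928 kΩ.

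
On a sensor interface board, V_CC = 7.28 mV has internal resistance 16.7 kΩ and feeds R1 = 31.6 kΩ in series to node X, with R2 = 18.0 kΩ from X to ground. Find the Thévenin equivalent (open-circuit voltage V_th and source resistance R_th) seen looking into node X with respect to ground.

V_th ≈ 1.98 mV, R_th ≈ 13.1 kΩ

R1' = 16.7 + 31.6 = 48.30 kΩ (source resistance + R1).
V_th is the unloaded tap voltage: V_CC · R2/(R1'+R2) = 7.28 × 0.2715 = 1.976 mV.
Looking into X with the source shorted: R_th = R1'·R2/(R1'+R2) = 48.30 × 18.0/66.30 = 13.11 kΩ.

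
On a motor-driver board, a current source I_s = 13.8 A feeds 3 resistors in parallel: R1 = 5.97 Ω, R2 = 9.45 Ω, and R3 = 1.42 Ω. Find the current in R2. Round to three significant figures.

I ≈ 1.49 A

Total conductance ΣG = 1/5.97 + 1/9.45 + 1/1.42 = 0.9775 (units of 1/Ω).
R2 takes the fraction G_k/ΣG = 0.1058/0.9775 = 0.1083, so I = 13.8 × 0.1083 = 1.494 A.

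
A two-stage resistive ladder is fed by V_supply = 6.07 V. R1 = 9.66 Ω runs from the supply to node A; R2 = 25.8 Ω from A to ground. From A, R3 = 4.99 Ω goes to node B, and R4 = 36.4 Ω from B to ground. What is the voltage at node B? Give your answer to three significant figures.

The second stage (R3 + R4 = 41.39 Ω) loads node A in parallel with R2.
R2 ‖ (R3+R4) = 15.89 Ω.
V_A = 6.07 × 15.89/(9.66 + 15.89) = 3.775 V.
V_B = V_A × 0.8794 = 3.320 V.

V_B ≈ 3.32 V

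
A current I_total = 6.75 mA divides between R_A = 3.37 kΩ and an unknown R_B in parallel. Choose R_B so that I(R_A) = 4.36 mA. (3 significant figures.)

R_B ≈ 6.15 kΩ

In a two-way split, I_A/I_total = R_B/(R_A + R_B).
With f = 0.6459, R_B = R_A · f/(1−f) = 3.37 × 1.824 = 6.148 kΩ.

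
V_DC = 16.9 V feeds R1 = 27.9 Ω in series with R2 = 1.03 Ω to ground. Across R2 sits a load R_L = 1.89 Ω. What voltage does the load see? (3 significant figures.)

V_out ≈ 0.394 V

The load sits in parallel with R2, giving an effective lower resistance R2' = R2·R_L/(R2+R_L) = 0.6667 Ω.
Voltage divider with the loaded lower leg: V_out = 16.9 × 0.6667/(27.9 + 0.6667) = 16.9 × 0.02334 = 0.3944 V.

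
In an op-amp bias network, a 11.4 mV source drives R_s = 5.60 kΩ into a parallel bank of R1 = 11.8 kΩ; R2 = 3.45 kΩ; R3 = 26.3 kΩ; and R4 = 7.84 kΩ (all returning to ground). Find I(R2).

I ≈ 0.821 µA

Equivalent of the parallel group: R_p = 1.851 kΩ.
Node voltage V_A = V_s · R_p/(R_s + R_p) = 11.4 × 0.2484 = 2.832 mV.
Branch current I = V_A/R2 = 2.832/3.45 = 0.8210 µA.
(Check via current divider: I_total = 1.530 µA; share G_k/ΣG = 0.5366 → same result.)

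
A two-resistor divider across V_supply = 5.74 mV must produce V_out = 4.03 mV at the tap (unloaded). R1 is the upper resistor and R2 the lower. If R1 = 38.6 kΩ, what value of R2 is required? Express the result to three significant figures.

R2 ≈ 91.0 kΩ

Required fraction k = V_out/V_supply = 0.7021.
R2 = R1 · 0.7021/(1 − 0.7021) = 90.97 kΩ.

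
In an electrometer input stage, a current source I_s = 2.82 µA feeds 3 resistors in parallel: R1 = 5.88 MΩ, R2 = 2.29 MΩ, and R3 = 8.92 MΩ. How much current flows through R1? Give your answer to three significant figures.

I ≈ 0.667 µA

ΣG = 1/5.88 + 1/2.29 + 1/8.92 = 0.7189.
R1 takes the fraction G_k/ΣG = 0.1701/0.7189 = 0.2366, so I = 2.82 × 0.2366 = 0.6672 µA.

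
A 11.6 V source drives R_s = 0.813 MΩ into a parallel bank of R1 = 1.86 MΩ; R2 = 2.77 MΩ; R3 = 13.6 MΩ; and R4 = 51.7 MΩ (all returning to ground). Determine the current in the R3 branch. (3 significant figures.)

I ≈ 0.472 µA

Combine the parallel branches: R_p = (1/1.86 + 1/2.77 + 1/13.6 + 1/51.7)⁻¹ = 1.009 MΩ.
Node voltage V_A = V_supply · R_p/(R_s + R_p) = 11.6 × 0.5537 = 6.423 V.
Branch current I = V_A/R3 = 6.423/13.6 = 0.4723 µA.
(Check via current divider: I_total = 6.368 µA; share G_k/ΣG = 0.07416 → same result.)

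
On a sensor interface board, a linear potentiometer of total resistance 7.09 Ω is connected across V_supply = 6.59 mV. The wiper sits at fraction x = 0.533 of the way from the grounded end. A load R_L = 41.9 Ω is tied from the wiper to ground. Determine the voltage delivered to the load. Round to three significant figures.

V_out ≈ 3.37 mV

The pot divides into 3.311 Ω above the wiper and 3.779 Ω below.
(x·R_p) ‖ R_L = 3.466 Ω.
Loaded-divider output: V_out = 6.59 × 0.5115 = 3.371 mV.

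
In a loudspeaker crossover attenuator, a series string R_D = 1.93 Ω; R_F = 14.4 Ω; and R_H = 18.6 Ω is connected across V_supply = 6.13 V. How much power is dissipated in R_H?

P ≈ 0.573 W

ΣR = 34.93 Ω → I = 6.13/34.93 = 0.1755 A.
V(R_H) = I·R = 3.264 V; P = V·I = 3.264 × 0.1755 = 0.5728 W.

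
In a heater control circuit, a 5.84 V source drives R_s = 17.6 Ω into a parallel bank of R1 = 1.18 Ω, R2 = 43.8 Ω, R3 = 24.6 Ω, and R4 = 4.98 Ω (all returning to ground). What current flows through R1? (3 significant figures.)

I ≈ 0.241 A

Equivalent of the parallel group: R_p = 0.8995 Ω.
Node voltage V_A = V_DC · R_p/(R_s + R_p) = 5.84 × 0.04862 = 0.2840 V.
Branch current I = V_A/R1 = 0.2840/1.18 = 0.2406 A.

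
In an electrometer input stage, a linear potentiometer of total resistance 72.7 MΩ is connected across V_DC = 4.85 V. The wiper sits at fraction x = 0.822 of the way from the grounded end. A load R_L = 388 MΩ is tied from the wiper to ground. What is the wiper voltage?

V_out ≈ 3.88 V

Lower segment x·R_p = 59.76 MΩ; upper segment (1−x)·R_p = 12.94 MΩ.
Lower segment in parallel with the load: 59.76 ‖ 388 = 51.78 MΩ.
V_out = 4.85 × 51.78/(12.94 + 51.78) = 3.880 V.
(Unloaded: V_out = x·V_DC = 3.99 V.)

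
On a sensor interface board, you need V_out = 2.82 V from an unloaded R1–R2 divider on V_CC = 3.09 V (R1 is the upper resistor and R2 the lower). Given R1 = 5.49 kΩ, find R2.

The divider ratio is R2/(R1+R2) = 2.82/3.09 = 0.9126.
R2 = R1 · 0.9126/(1 − 0.9126) = 57.34 kΩ.

R2 ≈ 57.3 kΩ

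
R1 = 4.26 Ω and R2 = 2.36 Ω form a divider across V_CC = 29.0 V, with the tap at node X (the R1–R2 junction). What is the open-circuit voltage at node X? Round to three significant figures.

With X open, the divider is unloaded: V_th = 29.0 × 2.36/6.620 = 10.34 V.

V_th ≈ 10.3 V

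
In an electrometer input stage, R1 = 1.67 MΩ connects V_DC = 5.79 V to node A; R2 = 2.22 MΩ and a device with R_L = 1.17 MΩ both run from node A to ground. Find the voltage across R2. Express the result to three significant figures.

First combine the lower leg with the load: R2 ‖ R_L = 0.7662 MΩ.
Then V_out = V_DC · R2'/(R1 + R2') = 5.79 × 0.7662/2.436 = 1.821 V.
(Unloaded it would be 3.30 V; the load pulls it down.)

V_out ≈ 1.82 V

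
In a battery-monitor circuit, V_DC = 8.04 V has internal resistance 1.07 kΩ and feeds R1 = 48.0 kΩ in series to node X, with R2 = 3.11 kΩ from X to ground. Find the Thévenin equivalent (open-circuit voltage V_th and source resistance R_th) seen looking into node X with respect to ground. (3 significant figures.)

V_th ≈ 0.479 V, R_th ≈ 2.92 kΩ

R1' = 1.07 + 48.0 = 49.07 kΩ (source resistance + R1).
With X open, the divider is unloaded: V_th = 8.04 × 3.11/52.18 = 0.4792 V.
With V_DC suppressed (replaced by a short), R_th = R1' ‖ R2 = (49.07 × 3.11)/(49.07 + 3.11) = 2.925 kΩ.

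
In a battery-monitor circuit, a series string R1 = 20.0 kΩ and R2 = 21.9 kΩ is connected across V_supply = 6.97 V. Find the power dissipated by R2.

P ≈ 0.606 mW

The common current is I = 6.97/41.90 = 0.1663 mA.
P = I²R = 0.02767 × 21.9 = 0.6060 mW.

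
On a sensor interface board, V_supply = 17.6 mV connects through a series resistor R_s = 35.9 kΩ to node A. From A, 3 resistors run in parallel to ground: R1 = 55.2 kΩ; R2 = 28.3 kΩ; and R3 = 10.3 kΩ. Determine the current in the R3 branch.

Parallel bank: R_p = 1/(1/55.2 + 1/28.3 + 1/10.3) = 6.643 kΩ.
V_A = 17.6 × 6.643/42.54 = 2.748 mV.
Branch current I = V_A/R3 = 2.748/10.3 = 0.2668 µA.
(Equivalently: I_total = 0.4137 µA, then current-divider fraction G_k/ΣG = 0.6449.)

I ≈ 0.267 µA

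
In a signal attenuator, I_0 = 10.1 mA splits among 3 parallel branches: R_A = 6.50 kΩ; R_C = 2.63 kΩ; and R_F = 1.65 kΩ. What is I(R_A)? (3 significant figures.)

ΣG = 1/6.50 + 1/2.63 + 1/1.65 = 1.140.
R_A takes the fraction G_k/ΣG = 0.1538/1.140 = 0.1349, so I = 10.1 × 0.1349 = 1.363 mA.

I ≈ 1.36 mA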